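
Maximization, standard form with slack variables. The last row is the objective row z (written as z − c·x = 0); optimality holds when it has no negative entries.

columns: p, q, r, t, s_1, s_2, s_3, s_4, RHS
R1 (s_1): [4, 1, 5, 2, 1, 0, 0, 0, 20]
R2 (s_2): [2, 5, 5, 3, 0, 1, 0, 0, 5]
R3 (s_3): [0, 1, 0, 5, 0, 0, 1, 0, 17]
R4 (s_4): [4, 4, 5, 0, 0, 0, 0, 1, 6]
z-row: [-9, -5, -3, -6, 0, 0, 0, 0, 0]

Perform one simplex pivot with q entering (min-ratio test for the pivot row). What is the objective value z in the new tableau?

Ratio test on column q — row 1: 20/1 = 20; row 2: 5/5 = 1; row 3: 17/1 = 17; row 4: 6/4 = 3/2. Minimum is 1 at row 2 (s_2 leaves); pivot element 5.
Pivot on row 2; the z-row RHS becomes 0 − (-5)·1 = 5.

5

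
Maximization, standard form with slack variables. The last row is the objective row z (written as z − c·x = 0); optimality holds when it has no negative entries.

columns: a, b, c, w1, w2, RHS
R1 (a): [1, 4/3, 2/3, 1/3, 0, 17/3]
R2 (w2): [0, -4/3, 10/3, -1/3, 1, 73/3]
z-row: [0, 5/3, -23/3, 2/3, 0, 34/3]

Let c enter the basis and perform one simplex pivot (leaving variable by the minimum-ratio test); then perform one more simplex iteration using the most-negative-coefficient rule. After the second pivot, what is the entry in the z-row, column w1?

Ratio test on column c — row 1: (17/3)/(2/3) = 17/2; row 2: (73/3)/(10/3) = 73/10. Minimum is 73/10 at row 2 (w2 leaves); pivot element 10/3.
Divide row 2 by 10/3; eliminate column c from the other rows.
Second iteration: most negative z-row entry is -7/5 in column b, so b enters.
Ratio test on column b — row 1: (4/5)/(8/5) = 1/2; row 2: entry -2/5 ≤ 0. Minimum is 1/2 at row 1 (a leaves); pivot element 8/5.
Divide row 1 by 8/5; eliminate column b from the other rows.
After both pivots, the entry at the z-row, column w1 is 1/4.

1/4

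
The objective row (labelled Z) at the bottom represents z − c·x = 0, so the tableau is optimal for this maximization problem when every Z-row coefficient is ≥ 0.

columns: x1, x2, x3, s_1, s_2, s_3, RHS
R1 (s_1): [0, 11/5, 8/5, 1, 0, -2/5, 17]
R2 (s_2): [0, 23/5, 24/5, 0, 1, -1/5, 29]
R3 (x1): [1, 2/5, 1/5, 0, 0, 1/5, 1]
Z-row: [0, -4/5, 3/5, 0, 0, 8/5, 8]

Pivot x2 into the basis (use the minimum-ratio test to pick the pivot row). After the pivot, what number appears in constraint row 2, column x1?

Ratio test on column x2 — row 1: 17/(11/5) = 85/11; row 2: 29/(23/5) = 145/23; row 3: 1/(2/5) = 5/2. Minimum is 5/2 at row 3 (x1 leaves); pivot element 2/5.
Divide row 3 by 2/5; eliminate column x2 from the other rows.
Row 2 update in column x1: 0 − (23/5)·(5/2) = -23/2.

-23/2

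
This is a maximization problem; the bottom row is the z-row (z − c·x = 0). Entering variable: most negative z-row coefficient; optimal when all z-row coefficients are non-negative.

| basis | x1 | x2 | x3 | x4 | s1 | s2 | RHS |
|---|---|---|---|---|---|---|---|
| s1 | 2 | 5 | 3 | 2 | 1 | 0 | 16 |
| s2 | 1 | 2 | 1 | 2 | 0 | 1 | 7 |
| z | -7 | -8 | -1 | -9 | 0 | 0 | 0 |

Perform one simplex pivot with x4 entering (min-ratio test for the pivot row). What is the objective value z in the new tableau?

Ratio test on column x4 — row 1: 16/2 = 8; row 2: 7/2 = 7/2. Minimum is 7/2 at row 2 (s2 leaves); pivot element 2.
Pivot on row 2; the z-row RHS becomes 0 − (-9)·(7/2) = 63/2.

63/2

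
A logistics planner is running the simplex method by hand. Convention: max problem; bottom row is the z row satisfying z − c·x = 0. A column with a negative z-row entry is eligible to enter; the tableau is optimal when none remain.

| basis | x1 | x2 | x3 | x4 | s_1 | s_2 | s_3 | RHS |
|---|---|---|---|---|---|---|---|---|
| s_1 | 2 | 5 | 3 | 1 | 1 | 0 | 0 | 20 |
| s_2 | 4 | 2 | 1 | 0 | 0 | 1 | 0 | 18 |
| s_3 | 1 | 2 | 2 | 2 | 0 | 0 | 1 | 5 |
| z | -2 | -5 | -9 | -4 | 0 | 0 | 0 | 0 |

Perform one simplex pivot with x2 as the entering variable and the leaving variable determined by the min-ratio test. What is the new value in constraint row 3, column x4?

1

Ratio test on column x2 — row 1: 20/5 = 4; row 2: 18/2 = 9; row 3: 5/2 = 5/2. Minimum is 5/2 at row 3 (s_3 leaves); pivot element 2.
Divide row 3 by 2; eliminate column x2 from the other rows.
In the new row 3, the x4 entry is the old entry divided by the pivot: 2/2 = 1.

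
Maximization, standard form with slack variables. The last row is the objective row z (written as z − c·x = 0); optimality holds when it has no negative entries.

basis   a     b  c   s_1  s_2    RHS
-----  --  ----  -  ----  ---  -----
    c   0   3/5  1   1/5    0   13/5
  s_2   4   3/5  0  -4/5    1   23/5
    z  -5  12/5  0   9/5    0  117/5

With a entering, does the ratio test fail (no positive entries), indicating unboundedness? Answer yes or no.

no

Column a has positive entries in row(s) 2, so the ratio test bounds it — not unbounded.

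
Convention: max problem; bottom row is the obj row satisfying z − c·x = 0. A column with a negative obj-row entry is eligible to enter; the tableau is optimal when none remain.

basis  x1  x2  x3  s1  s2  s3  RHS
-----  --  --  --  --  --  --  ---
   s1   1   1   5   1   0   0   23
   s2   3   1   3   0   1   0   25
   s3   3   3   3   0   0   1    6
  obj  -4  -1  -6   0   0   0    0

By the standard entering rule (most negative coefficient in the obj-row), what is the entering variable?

Negative obj-row entries: x1: -4, x2: -1, x3: -6.
The most negative is -6 in column x3, so x3 enters.

x3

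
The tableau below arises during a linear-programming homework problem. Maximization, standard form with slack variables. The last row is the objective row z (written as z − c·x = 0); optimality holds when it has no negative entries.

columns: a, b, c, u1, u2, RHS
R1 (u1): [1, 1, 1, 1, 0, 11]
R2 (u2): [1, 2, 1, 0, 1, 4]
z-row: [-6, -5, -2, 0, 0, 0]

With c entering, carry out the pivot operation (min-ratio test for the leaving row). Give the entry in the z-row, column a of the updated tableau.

-4

Ratio test on column c — row 1: 11/1 = 11; row 2: 4/1 = 4. Minimum is 4 at row 2 (u2 leaves); pivot element 1.
Divide row 2 by 1; eliminate column c from the other rows.
z-row update in column a: -6 − (-2)·1 = -4.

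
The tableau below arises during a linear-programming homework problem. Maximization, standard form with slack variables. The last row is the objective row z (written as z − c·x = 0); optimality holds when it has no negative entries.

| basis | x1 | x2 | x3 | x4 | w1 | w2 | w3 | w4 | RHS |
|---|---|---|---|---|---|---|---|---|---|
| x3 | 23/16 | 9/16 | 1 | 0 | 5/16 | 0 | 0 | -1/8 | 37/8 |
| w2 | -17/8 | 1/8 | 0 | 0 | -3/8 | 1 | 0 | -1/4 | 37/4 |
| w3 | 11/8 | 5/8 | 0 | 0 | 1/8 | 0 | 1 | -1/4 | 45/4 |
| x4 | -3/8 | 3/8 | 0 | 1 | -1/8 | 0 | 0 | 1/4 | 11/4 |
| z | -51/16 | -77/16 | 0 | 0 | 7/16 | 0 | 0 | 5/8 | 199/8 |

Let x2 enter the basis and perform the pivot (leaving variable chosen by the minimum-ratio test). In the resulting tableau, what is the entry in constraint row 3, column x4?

Ratio test on column x2 — row 1: (37/8)/(9/16) = 74/9; row 2: (37/4)/(1/8) = 74; row 3: (45/4)/(5/8) = 18; row 4: (11/4)/(3/8) = 22/3. Minimum is 22/3 at row 4 (x4 leaves); pivot element 3/8.
Divide row 4 by 3/8; eliminate column x2 from the other rows.
Row 3 update in column x4: 0 − (5/8)·(8/3) = -5/3.

-5/3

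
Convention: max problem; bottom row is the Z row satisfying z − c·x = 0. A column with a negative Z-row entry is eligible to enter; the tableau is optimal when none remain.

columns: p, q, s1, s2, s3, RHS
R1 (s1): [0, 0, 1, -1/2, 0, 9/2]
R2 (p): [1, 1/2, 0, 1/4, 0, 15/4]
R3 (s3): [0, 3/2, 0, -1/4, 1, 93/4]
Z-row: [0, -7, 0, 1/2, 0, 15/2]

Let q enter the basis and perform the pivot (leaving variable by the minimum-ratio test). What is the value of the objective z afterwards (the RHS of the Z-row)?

Ratio test on column q — row 1: entry 0 ≤ 0; row 2: (15/4)/(1/2) = 15/2; row 3: (93/4)/(3/2) = 31/2. Minimum is 15/2 at row 2 (p leaves); pivot element 1/2.
Pivot on row 2; the Z-row RHS becomes 15/2 − (-7)·(15/2) = 60.

60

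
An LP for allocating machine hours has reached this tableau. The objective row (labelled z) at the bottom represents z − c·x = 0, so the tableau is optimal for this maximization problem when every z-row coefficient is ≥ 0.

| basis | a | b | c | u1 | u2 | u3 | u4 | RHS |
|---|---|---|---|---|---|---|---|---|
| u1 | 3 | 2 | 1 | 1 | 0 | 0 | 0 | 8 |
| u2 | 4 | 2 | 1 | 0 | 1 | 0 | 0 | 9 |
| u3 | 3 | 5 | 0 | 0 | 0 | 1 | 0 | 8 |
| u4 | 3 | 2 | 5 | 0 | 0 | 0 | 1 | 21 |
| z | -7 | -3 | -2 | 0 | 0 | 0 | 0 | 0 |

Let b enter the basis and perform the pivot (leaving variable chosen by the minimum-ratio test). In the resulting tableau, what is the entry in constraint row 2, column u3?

-2/5

Ratio test on column b — row 1: 8/2 = 4; row 2: 9/2 = 9/2; row 3: 8/5 = 8/5; row 4: 21/2 = 21/2. Minimum is 8/5 at row 3 (u3 leaves); pivot element 5.
Divide row 3 by 5; eliminate column b from the other rows.
Row 2 update in column u3: 0 − 2·(1/5) = -2/5.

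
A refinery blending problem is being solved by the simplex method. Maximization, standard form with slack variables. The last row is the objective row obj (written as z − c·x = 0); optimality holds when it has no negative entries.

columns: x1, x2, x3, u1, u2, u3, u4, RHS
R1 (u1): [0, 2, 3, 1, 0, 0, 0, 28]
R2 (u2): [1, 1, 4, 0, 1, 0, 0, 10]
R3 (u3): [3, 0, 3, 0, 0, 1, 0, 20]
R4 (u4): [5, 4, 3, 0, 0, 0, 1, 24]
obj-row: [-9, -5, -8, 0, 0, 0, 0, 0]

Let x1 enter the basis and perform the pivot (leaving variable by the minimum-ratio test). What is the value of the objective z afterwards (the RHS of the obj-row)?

Ratio test on column x1 — row 1: entry 0 ≤ 0; row 2: 10/1 = 10; row 3: 20/3 = 20/3; row 4: 24/5 = 24/5. Minimum is 24/5 at row 4 (u4 leaves); pivot element 5.
Pivot on row 4; the obj-row RHS becomes 0 − (-9)·(24/5) = 216/5.

216/5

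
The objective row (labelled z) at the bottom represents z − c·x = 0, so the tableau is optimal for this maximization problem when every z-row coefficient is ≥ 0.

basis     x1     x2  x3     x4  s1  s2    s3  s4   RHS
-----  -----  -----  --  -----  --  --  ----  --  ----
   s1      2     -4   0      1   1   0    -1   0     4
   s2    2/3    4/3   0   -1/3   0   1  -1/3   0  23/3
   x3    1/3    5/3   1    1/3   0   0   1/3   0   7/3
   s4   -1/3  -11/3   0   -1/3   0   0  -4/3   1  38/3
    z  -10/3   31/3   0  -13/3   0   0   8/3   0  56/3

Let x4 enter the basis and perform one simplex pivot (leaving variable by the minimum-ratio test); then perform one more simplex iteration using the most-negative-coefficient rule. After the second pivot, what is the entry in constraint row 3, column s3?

2/9

Ratio test on column x4 — row 1: 4/1 = 4; row 2: entry -1/3 ≤ 0; row 3: (7/3)/(1/3) = 7; row 4: entry -1/3 ≤ 0. Minimum is 4 at row 1 (s1 leaves); pivot element 1.
Divide row 1 by 1; eliminate column x4 from the other rows.
Second iteration: most negative z-row entry is -7 in column x2, so x2 enters.
Ratio test on column x2 — row 1: entry -4 ≤ 0; row 2: entry 0 ≤ 0; row 3: 1/3 = 1/3; row 4: entry -5 ≤ 0. Minimum is 1/3 at row 3 (x3 leaves); pivot element 3.
Divide row 3 by 3; eliminate column x2 from the other rows.
After both pivots, the entry at constraint row 3, column s3 is 2/9.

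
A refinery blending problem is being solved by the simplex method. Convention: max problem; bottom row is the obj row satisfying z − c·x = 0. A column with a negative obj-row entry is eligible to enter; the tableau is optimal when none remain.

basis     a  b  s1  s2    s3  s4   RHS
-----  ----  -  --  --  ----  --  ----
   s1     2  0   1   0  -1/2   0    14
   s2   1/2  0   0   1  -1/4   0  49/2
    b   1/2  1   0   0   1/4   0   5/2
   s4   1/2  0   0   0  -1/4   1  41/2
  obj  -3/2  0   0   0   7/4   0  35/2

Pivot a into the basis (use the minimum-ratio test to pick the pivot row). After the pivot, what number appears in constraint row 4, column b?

-1

Ratio test on column a — row 1: 14/2 = 7; row 2: (49/2)/(1/2) = 49; row 3: (5/2)/(1/2) = 5; row 4: (41/2)/(1/2) = 41. Minimum is 5 at row 3 (b leaves); pivot element 1/2.
Divide row 3 by 1/2; eliminate column a from the other rows.
Row 4 update in column b: 0 − (1/2)·2 = -1.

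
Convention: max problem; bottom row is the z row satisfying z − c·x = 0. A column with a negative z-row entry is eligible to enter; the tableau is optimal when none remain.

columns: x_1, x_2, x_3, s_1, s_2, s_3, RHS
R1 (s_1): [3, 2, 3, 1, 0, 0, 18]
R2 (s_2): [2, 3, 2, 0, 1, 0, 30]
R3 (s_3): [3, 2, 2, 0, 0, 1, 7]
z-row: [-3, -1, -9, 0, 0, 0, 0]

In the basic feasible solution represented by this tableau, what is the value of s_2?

30

s_2 is basic (row 2); its value is the RHS of that row, 30.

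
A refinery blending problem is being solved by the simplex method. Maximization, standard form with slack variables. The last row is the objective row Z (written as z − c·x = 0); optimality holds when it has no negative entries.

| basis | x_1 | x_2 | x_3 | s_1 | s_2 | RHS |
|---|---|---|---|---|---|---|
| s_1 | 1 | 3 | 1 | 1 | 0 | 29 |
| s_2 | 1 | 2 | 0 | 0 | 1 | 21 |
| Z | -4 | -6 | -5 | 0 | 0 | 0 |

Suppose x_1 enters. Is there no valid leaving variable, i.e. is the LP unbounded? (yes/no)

no

Column x_1 has positive entries in row(s) 1, 2, so the ratio test bounds it — not unbounded.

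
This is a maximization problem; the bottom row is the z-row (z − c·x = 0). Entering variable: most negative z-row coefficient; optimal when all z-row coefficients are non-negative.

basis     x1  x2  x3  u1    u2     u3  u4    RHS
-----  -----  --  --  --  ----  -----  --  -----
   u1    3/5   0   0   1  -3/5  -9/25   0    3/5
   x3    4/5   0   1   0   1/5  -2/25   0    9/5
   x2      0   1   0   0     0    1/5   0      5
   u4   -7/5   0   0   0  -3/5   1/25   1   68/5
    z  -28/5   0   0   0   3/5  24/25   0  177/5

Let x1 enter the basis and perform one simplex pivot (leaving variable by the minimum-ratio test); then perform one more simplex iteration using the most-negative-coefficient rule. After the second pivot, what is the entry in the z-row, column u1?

8/3

Ratio test on column x1 — row 1: (3/5)/(3/5) = 1; row 2: (9/5)/(4/5) = 9/4; row 3: entry 0 ≤ 0; row 4: entry -7/5 ≤ 0. Minimum is 1 at row 1 (u1 leaves); pivot element 3/5.
Divide row 1 by 3/5; eliminate column x1 from the other rows.
Second iteration: most negative z-row entry is -5 in column u2, so u2 enters.
Ratio test on column u2 — row 1: entry -1 ≤ 0; row 2: 1/1 = 1; row 3: entry 0 ≤ 0; row 4: entry -2 ≤ 0. Minimum is 1 at row 2 (x3 leaves); pivot element 1.
Divide row 2 by 1; eliminate column u2 from the other rows.
After both pivots, the entry at the z-row, column u1 is 8/3.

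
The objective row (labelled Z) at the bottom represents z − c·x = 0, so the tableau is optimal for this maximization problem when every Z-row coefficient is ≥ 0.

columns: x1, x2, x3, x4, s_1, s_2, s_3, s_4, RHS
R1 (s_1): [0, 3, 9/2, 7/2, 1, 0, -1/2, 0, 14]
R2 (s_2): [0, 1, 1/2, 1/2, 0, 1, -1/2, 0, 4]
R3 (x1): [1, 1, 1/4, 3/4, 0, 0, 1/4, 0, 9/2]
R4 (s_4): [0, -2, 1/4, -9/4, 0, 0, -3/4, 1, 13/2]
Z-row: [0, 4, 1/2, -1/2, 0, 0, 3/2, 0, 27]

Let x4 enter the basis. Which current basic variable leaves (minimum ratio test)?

Column x4 entries and ratios — s_1: 14/(7/2) = 4; s_2: 4/(1/2) = 8; x1: (9/2)/(3/4) = 6; s_4: -9/4 ≤ 0, skip.
Smallest ratio is 4 in the row of s_1, so s_1 leaves.

s_1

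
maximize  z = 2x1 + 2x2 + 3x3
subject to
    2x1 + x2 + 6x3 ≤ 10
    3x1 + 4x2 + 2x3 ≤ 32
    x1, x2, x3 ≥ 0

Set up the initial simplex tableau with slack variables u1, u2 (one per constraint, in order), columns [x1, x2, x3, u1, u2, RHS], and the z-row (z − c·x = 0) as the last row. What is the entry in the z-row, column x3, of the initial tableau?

-3

The z-row carries the negated objective coefficients: the x3 entry is -3.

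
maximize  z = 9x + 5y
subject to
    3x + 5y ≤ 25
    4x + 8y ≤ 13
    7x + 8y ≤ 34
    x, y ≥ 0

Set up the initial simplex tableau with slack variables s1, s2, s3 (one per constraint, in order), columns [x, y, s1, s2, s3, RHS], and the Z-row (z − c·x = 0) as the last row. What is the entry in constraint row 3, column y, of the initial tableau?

8

Constraint 3 has coefficient 8 on y.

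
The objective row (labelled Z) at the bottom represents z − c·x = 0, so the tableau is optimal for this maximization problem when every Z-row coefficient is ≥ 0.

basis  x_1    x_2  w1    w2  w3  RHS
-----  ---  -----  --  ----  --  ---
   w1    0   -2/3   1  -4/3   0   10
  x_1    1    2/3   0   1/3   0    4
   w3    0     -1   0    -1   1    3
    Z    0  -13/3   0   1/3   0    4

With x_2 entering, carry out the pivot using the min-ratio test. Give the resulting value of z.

Ratio test on column x_2 — row 1: entry -2/3 ≤ 0; row 2: 4/(2/3) = 6; row 3: entry -1 ≤ 0. Minimum is 6 at row 2 (x_1 leaves); pivot element 2/3.
Pivot on row 2; the Z-row RHS becomes 4 − (-13/3)·6 = 30.

30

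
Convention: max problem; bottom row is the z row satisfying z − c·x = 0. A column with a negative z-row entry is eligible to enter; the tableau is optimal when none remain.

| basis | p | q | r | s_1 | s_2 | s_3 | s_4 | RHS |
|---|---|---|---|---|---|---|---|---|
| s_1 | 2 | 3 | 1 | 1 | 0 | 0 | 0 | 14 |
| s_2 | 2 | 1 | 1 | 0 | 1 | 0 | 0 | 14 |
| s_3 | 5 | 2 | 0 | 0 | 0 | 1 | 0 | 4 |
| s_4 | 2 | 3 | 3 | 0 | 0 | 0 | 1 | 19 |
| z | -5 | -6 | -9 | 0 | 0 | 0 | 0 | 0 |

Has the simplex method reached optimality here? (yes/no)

The z-row has a negative entry -9 in column r, so it is not optimal.

no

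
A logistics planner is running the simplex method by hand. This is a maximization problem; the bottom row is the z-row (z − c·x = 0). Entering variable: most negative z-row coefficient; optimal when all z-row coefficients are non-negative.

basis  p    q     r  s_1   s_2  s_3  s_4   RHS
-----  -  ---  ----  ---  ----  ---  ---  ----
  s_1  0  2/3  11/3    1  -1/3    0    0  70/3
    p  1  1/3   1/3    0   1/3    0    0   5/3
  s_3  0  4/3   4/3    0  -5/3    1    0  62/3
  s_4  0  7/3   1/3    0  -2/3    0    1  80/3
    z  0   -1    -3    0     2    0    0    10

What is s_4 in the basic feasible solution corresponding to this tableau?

80/3

s_4 is basic (row 4); its value is the RHS of that row, 80/3.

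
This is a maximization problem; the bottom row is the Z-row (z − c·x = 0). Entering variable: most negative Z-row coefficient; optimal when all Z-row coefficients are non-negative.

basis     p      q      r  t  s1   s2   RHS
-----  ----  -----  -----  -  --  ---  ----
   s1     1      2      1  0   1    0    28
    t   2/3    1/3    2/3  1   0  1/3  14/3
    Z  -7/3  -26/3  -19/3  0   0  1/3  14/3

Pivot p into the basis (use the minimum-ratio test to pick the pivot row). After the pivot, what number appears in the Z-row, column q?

Ratio test on column p — row 1: 28/1 = 28; row 2: (14/3)/(2/3) = 7. Minimum is 7 at row 2 (t leaves); pivot element 2/3.
Divide row 2 by 2/3; eliminate column p from the other rows.
Z-row update in column q: -26/3 − (-7/3)·(1/2) = -15/2.

-15/2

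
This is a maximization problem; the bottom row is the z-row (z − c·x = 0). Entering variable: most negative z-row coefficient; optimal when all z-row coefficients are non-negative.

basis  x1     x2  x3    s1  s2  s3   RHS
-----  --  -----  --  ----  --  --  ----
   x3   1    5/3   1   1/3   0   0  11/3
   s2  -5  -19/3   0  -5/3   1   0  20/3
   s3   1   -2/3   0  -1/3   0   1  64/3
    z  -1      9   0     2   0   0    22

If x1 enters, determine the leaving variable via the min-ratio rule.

x3

Column x1 entries and ratios — x3: (11/3)/1 = 11/3; s2: -5 ≤ 0, skip; s3: (64/3)/1 = 64/3.
Smallest ratio is 11/3 in the row of x3, so x3 leaves.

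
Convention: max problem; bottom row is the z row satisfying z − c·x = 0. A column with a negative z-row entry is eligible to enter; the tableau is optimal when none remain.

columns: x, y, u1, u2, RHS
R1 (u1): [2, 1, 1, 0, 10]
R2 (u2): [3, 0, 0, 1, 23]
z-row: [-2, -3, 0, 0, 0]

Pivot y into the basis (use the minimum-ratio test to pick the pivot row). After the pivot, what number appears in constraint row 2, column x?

Ratio test on column y — row 1: 10/1 = 10; row 2: entry 0 ≤ 0. Minimum is 10 at row 1 (u1 leaves); pivot element 1.
Divide row 1 by 1; eliminate column y from the other rows.
Row 2 update in column x: 3 − 0·2 = 3.

3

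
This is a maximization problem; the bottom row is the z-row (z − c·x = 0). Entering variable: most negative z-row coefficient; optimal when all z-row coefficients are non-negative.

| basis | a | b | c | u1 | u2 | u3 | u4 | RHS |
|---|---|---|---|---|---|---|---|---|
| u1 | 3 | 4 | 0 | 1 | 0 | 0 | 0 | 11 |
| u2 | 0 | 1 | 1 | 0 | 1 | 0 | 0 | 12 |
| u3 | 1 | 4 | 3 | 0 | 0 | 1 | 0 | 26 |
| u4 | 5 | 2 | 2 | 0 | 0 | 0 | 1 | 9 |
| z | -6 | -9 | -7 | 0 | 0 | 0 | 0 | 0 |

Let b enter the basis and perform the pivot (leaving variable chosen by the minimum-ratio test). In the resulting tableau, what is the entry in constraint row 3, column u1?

Ratio test on column b — row 1: 11/4 = 11/4; row 2: 12/1 = 12; row 3: 26/4 = 13/2; row 4: 9/2 = 9/2. Minimum is 11/4 at row 1 (u1 leaves); pivot element 4.
Divide row 1 by 4; eliminate column b from the other rows.
Row 3 update in column u1: 0 − 4·(1/4) = -1.

-1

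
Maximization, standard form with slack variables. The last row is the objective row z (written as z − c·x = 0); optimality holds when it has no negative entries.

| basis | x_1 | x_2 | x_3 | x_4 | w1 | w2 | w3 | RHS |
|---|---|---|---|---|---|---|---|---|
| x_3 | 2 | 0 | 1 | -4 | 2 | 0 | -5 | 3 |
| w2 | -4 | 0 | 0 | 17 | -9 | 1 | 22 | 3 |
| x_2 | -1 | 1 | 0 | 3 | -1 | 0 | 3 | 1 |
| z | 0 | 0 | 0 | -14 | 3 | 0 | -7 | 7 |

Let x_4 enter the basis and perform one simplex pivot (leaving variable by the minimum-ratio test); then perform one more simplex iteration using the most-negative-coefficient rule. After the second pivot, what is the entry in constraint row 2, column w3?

Ratio test on column x_4 — row 1: entry -4 ≤ 0; row 2: 3/17 = 3/17; row 3: 1/3 = 1/3. Minimum is 3/17 at row 2 (w2 leaves); pivot element 17.
Divide row 2 by 17; eliminate column x_4 from the other rows.
Second iteration: most negative z-row entry is -75/17 in column w1, so w1 enters.
Ratio test on column w1 — row 1: entry -2/17 ≤ 0; row 2: entry -9/17 ≤ 0; row 3: (8/17)/(10/17) = 4/5. Minimum is 4/5 at row 3 (x_2 leaves); pivot element 10/17.
Divide row 3 by 10/17; eliminate column w1 from the other rows.
After both pivots, the entry at constraint row 2, column w3 is 1/2.

1/2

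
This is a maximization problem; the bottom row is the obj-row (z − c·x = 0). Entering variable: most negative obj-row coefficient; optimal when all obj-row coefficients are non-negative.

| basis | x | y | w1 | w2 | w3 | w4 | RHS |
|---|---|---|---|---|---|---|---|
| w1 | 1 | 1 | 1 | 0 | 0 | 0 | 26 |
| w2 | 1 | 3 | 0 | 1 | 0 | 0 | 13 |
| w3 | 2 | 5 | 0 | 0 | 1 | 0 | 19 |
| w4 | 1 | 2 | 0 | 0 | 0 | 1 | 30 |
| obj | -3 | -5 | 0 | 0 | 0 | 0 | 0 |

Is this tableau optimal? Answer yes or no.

The obj-row has a negative entry -5 in column y, so it is not optimal.

no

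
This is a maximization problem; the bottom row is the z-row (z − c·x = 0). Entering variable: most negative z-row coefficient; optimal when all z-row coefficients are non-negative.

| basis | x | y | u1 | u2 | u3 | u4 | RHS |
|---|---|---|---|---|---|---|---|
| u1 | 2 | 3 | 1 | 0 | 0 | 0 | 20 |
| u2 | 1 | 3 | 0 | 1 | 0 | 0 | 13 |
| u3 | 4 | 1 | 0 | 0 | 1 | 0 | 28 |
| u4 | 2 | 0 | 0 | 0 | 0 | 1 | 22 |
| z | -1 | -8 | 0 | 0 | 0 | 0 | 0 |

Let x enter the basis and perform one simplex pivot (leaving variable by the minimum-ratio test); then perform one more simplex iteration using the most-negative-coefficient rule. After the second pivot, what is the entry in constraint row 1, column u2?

Ratio test on column x — row 1: 20/2 = 10; row 2: 13/1 = 13; row 3: 28/4 = 7; row 4: 22/2 = 11. Minimum is 7 at row 3 (u3 leaves); pivot element 4.
Divide row 3 by 4; eliminate column x from the other rows.
Second iteration: most negative z-row entry is -31/4 in column y, so y enters.
Ratio test on column y — row 1: 6/(5/2) = 12/5; row 2: 6/(11/4) = 24/11; row 3: 7/(1/4) = 28; row 4: entry -1/2 ≤ 0. Minimum is 24/11 at row 2 (u2 leaves); pivot element 11/4.
Divide row 2 by 11/4; eliminate column y from the other rows.
After both pivots, the entry at constraint row 1, column u2 is -10/11.

-10/11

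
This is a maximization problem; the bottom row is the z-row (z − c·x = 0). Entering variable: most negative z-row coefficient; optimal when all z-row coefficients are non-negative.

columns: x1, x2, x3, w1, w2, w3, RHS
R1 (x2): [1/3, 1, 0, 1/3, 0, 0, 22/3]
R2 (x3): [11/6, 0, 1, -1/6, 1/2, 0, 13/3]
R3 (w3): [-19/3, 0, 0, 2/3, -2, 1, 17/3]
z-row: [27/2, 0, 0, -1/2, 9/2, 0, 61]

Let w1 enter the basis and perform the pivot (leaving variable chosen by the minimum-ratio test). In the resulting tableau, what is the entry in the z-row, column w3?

3/4

Ratio test on column w1 — row 1: (22/3)/(1/3) = 22; row 2: entry -1/6 ≤ 0; row 3: (17/3)/(2/3) = 17/2. Minimum is 17/2 at row 3 (w3 leaves); pivot element 2/3.
Divide row 3 by 2/3; eliminate column w1 from the other rows.
z-row update in column w3: 0 − (-1/2)·(3/2) = 3/4.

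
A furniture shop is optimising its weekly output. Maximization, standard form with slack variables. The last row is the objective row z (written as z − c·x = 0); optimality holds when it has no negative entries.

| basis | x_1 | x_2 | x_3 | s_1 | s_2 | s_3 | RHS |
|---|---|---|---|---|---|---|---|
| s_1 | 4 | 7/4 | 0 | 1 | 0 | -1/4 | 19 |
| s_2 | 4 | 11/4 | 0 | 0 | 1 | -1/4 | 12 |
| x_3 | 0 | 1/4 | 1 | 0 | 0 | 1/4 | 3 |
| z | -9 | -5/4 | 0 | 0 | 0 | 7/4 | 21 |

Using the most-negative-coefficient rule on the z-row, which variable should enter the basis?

x_1

Negative z-row entries: x_1: -9, x_2: -5/4.
The most negative is -9 in column x_1, so x_1 enters.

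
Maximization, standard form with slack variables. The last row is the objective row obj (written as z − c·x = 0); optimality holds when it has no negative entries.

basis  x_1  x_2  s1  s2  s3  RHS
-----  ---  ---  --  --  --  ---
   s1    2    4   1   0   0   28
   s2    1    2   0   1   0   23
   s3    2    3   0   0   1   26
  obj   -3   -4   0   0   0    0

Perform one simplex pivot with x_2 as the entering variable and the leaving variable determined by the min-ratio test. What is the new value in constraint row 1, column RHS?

7

Ratio test on column x_2 — row 1: 28/4 = 7; row 2: 23/2 = 23/2; row 3: 26/3 = 26/3. Minimum is 7 at row 1 (s1 leaves); pivot element 4.
Divide row 1 by 4; eliminate column x_2 from the other rows.
In the new row 1, the RHS entry is the old entry divided by the pivot: 28/4 = 7.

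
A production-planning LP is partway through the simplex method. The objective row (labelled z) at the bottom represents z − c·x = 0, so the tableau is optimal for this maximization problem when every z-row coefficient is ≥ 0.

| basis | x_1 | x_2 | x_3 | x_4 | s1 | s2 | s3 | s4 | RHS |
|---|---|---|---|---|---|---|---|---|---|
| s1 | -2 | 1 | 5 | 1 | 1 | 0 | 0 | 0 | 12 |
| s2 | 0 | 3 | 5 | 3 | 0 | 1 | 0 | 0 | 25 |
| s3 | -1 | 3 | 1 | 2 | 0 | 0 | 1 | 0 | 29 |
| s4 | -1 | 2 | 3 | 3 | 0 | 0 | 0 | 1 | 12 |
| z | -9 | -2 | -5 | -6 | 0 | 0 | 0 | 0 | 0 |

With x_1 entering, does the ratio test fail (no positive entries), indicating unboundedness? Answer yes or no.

Every constraint-row entry in column x_1 is ≤ 0, so increasing x_1 is unbounded.

yes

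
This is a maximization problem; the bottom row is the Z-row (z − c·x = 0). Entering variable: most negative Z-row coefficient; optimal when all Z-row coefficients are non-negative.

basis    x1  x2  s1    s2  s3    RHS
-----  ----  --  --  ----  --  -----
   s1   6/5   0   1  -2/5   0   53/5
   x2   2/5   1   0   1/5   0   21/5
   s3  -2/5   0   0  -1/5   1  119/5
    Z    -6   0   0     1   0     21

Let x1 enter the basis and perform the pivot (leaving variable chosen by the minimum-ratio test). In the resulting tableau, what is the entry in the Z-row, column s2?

Ratio test on column x1 — row 1: (53/5)/(6/5) = 53/6; row 2: (21/5)/(2/5) = 21/2; row 3: entry -2/5 ≤ 0. Minimum is 53/6 at row 1 (s1 leaves); pivot element 6/5.
Divide row 1 by 6/5; eliminate column x1 from the other rows.
Z-row update in column s2: 1 − (-6)·(-1/3) = -1.

-1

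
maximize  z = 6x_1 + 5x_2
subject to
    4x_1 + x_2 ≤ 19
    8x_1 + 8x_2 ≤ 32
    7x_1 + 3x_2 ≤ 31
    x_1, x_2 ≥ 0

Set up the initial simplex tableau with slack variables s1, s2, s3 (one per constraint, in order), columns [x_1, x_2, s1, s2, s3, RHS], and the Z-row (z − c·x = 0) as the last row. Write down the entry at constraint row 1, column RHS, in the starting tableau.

The RHS of constraint 1 is b_1 = 19.

19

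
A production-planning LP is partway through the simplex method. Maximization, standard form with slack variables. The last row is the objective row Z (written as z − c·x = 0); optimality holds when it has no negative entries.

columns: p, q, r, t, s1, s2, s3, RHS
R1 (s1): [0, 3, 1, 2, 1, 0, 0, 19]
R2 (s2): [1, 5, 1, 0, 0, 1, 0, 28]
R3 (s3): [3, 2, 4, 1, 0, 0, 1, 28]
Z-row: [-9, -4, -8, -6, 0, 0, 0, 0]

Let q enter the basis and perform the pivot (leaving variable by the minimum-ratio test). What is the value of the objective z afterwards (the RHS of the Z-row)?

112/5

Ratio test on column q — row 1: 19/3 = 19/3; row 2: 28/5 = 28/5; row 3: 28/2 = 14. Minimum is 28/5 at row 2 (s2 leaves); pivot element 5.
Pivot on row 2; the Z-row RHS becomes 0 − (-4)·(28/5) = 112/5.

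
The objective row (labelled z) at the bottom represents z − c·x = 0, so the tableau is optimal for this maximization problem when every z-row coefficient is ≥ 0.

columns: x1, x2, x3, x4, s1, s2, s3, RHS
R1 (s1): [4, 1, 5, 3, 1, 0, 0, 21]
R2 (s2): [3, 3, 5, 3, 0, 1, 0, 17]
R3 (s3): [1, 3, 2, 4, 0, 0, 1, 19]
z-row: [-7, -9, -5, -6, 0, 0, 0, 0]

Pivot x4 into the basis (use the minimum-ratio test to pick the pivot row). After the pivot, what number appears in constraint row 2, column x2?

3/4

Ratio test on column x4 — row 1: 21/3 = 7; row 2: 17/3 = 17/3; row 3: 19/4 = 19/4. Minimum is 19/4 at row 3 (s3 leaves); pivot element 4.
Divide row 3 by 4; eliminate column x4 from the other rows.
Row 2 update in column x2: 3 − 3·(3/4) = 3/4.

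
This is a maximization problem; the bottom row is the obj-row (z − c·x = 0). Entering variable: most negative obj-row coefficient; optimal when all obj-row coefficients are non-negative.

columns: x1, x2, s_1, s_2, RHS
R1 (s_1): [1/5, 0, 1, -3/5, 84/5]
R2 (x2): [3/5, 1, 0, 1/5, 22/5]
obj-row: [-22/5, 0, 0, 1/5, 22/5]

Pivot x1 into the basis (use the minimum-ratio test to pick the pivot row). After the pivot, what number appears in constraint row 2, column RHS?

22/3

Ratio test on column x1 — row 1: (84/5)/(1/5) = 84; row 2: (22/5)/(3/5) = 22/3. Minimum is 22/3 at row 2 (x2 leaves); pivot element 3/5.
Divide row 2 by 3/5; eliminate column x1 from the other rows.
In the new row 2, the RHS entry is the old entry divided by the pivot: (22/5)/(3/5) = 22/3.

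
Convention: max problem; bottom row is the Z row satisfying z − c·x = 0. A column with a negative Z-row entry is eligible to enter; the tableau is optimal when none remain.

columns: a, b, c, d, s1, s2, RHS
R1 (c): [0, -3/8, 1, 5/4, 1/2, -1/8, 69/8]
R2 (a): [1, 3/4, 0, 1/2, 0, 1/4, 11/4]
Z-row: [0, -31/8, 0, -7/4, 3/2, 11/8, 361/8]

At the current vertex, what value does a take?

a is basic (row 2); its value is the RHS of that row, 11/4.

11/4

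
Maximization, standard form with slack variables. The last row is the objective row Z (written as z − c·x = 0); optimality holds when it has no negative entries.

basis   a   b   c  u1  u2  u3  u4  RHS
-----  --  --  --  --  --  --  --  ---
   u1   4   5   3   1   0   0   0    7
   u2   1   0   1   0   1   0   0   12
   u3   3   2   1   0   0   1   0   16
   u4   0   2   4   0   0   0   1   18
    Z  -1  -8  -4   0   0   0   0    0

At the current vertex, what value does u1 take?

7

u1 is basic (row 1); its value is the RHS of that row, 7.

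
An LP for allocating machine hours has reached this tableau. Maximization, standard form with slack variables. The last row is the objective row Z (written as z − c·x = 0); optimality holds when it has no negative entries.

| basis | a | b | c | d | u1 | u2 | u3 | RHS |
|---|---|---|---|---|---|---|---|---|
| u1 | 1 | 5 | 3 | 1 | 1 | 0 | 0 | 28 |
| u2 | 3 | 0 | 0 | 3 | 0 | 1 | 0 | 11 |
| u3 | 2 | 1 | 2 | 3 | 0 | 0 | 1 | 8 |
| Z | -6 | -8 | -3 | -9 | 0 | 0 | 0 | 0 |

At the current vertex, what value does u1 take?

u1 is basic (row 1); its value is the RHS of that row, 28.

28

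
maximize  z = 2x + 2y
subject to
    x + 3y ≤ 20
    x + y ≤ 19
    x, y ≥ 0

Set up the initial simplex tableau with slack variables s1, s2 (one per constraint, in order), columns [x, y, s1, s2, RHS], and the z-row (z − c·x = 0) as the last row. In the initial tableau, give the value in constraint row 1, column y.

3

Constraint 1 has coefficient 3 on y.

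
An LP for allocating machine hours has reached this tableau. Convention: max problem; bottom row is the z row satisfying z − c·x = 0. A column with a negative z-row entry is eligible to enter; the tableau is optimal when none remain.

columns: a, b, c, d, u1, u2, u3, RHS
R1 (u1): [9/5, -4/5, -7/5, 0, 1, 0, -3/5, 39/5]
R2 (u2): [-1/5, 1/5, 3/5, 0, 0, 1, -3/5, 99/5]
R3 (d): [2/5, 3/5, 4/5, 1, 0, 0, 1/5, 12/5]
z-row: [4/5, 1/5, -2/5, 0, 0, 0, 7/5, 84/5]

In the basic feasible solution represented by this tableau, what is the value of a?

a is not in the basis, so in the current basic feasible solution a = 0.

0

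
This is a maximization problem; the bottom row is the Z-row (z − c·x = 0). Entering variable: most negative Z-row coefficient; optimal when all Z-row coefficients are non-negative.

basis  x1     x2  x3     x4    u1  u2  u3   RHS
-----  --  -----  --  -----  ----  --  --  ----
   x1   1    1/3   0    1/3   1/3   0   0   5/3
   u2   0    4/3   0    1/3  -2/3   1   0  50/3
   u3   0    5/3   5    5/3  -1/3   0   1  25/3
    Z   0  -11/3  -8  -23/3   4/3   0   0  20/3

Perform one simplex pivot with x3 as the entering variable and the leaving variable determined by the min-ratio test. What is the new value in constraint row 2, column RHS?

50/3

Ratio test on column x3 — row 1: entry 0 ≤ 0; row 2: entry 0 ≤ 0; row 3: (25/3)/5 = 5/3. Minimum is 5/3 at row 3 (u3 leaves); pivot element 5.
Divide row 3 by 5; eliminate column x3 from the other rows.
Row 2 update in column RHS: 50/3 − 0·(5/3) = 50/3.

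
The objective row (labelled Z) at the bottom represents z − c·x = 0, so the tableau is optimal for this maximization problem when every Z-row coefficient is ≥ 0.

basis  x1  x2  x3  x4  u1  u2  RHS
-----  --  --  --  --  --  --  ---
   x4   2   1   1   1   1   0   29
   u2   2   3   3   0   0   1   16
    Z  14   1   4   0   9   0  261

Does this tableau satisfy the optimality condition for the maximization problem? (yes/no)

yes

Every Z-row coefficient is ≥ 0, so the tableau is optimal.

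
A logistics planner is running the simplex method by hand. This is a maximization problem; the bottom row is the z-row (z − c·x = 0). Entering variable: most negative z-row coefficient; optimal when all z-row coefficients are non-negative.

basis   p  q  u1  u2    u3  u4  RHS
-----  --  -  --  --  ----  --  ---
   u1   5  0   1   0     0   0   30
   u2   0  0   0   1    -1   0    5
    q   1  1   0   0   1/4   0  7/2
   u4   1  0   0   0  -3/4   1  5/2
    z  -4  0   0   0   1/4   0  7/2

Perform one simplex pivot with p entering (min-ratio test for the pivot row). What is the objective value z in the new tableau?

27/2

Ratio test on column p — row 1: 30/5 = 6; row 2: entry 0 ≤ 0; row 3: (7/2)/1 = 7/2; row 4: (5/2)/1 = 5/2. Minimum is 5/2 at row 4 (u4 leaves); pivot element 1.
Pivot on row 4; the z-row RHS becomes 7/2 − (-4)·(5/2) = 27/2.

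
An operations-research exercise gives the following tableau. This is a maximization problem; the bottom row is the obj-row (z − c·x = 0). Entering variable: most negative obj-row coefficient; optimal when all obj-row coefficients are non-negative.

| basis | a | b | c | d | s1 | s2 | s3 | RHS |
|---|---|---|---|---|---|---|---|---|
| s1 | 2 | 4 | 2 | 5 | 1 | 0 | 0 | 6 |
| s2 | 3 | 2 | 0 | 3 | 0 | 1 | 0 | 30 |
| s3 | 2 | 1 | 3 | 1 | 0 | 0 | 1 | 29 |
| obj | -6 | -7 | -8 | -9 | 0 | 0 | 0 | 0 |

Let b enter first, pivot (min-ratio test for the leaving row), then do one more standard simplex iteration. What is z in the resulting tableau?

Ratio test on column b — row 1: 6/4 = 3/2; row 2: 30/2 = 15; row 3: 29/1 = 29. Minimum is 3/2 at row 1 (s1 leaves); pivot element 4.
Pivot on row 1; the obj-row RHS becomes 0 − (-7)·(3/2) = 21/2.
Next entering variable (most negative obj-row entry -9/2): c.
Ratio test on column c — row 1: (3/2)/(1/2) = 3; row 2: entry -1 ≤ 0; row 3: (55/2)/(5/2) = 11. Minimum is 3 at row 1 (b leaves); pivot element 1/2.
After the second pivot the obj-row RHS is 21/2 − (-9/2)·3 = 24.

24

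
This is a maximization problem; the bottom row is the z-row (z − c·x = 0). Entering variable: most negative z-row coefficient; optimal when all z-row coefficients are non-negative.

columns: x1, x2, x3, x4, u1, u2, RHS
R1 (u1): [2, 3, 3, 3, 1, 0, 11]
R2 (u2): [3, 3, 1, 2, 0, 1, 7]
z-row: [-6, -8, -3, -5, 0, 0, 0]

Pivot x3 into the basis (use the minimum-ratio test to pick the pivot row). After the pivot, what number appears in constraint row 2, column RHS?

10/3

Ratio test on column x3 — row 1: 11/3 = 11/3; row 2: 7/1 = 7. Minimum is 11/3 at row 1 (u1 leaves); pivot element 3.
Divide row 1 by 3; eliminate column x3 from the other rows.
Row 2 update in column RHS: 7 − 1·(11/3) = 10/3.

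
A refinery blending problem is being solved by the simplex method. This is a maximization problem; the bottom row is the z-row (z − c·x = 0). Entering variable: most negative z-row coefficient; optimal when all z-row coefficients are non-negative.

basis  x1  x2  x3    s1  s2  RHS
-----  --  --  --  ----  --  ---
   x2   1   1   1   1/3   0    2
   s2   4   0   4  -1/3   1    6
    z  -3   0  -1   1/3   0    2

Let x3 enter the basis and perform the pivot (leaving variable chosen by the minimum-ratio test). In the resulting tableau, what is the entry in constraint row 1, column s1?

5/12

Ratio test on column x3 — row 1: 2/1 = 2; row 2: 6/4 = 3/2. Minimum is 3/2 at row 2 (s2 leaves); pivot element 4.
Divide row 2 by 4; eliminate column x3 from the other rows.
Row 1 update in column s1: 1/3 − 1·(-1/12) = 5/12.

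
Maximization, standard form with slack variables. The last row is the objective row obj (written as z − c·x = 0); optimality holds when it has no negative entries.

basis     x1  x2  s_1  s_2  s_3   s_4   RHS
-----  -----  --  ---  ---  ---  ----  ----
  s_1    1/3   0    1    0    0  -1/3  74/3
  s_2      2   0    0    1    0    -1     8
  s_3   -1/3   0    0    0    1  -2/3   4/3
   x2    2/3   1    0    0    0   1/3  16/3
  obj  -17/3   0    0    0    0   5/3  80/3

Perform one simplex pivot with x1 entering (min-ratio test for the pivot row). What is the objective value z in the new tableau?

148/3

Ratio test on column x1 — row 1: (74/3)/(1/3) = 74; row 2: 8/2 = 4; row 3: entry -1/3 ≤ 0; row 4: (16/3)/(2/3) = 8. Minimum is 4 at row 2 (s_2 leaves); pivot element 2.
Pivot on row 2; the obj-row RHS becomes 80/3 − (-17/3)·4 = 148/3.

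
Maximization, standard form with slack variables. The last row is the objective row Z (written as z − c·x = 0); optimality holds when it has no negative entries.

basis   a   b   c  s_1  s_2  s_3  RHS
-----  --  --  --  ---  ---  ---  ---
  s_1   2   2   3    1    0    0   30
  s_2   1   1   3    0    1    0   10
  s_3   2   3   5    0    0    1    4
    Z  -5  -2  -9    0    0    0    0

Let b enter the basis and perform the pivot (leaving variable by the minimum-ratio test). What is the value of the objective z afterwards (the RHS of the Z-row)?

8/3

Ratio test on column b — row 1: 30/2 = 15; row 2: 10/1 = 10; row 3: 4/3 = 4/3. Minimum is 4/3 at row 3 (s_3 leaves); pivot element 3.
Pivot on row 3; the Z-row RHS becomes 0 − (-2)·(4/3) = 8/3.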